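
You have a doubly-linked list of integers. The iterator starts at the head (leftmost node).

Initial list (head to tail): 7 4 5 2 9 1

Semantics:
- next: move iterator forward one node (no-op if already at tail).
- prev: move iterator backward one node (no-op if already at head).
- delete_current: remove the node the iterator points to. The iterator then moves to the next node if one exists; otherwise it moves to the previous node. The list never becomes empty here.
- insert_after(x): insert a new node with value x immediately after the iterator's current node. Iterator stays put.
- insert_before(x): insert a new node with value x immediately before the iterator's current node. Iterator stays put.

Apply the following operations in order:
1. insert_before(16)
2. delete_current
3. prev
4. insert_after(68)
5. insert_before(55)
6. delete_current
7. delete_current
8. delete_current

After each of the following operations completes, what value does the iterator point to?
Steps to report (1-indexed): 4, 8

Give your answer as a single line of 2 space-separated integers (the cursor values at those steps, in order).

After 1 (insert_before(16)): list=[16, 7, 4, 5, 2, 9, 1] cursor@7
After 2 (delete_current): list=[16, 4, 5, 2, 9, 1] cursor@4
After 3 (prev): list=[16, 4, 5, 2, 9, 1] cursor@16
After 4 (insert_after(68)): list=[16, 68, 4, 5, 2, 9, 1] cursor@16
After 5 (insert_before(55)): list=[55, 16, 68, 4, 5, 2, 9, 1] cursor@16
After 6 (delete_current): list=[55, 68, 4, 5, 2, 9, 1] cursor@68
After 7 (delete_current): list=[55, 4, 5, 2, 9, 1] cursor@4
After 8 (delete_current): list=[55, 5, 2, 9, 1] cursor@5

Answer: 16 5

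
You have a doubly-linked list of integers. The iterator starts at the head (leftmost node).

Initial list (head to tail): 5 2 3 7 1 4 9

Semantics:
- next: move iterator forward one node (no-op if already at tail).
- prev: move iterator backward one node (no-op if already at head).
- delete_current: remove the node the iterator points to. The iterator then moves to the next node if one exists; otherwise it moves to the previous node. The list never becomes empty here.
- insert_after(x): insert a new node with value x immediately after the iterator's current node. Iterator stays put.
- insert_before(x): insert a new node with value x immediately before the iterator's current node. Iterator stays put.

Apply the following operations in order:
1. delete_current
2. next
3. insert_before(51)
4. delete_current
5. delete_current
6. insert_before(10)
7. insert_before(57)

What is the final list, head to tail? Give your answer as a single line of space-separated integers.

After 1 (delete_current): list=[2, 3, 7, 1, 4, 9] cursor@2
After 2 (next): list=[2, 3, 7, 1, 4, 9] cursor@3
After 3 (insert_before(51)): list=[2, 51, 3, 7, 1, 4, 9] cursor@3
After 4 (delete_current): list=[2, 51, 7, 1, 4, 9] cursor@7
After 5 (delete_current): list=[2, 51, 1, 4, 9] cursor@1
After 6 (insert_before(10)): list=[2, 51, 10, 1, 4, 9] cursor@1
After 7 (insert_before(57)): list=[2, 51, 10, 57, 1, 4, 9] cursor@1

Answer: 2 51 10 57 1 4 9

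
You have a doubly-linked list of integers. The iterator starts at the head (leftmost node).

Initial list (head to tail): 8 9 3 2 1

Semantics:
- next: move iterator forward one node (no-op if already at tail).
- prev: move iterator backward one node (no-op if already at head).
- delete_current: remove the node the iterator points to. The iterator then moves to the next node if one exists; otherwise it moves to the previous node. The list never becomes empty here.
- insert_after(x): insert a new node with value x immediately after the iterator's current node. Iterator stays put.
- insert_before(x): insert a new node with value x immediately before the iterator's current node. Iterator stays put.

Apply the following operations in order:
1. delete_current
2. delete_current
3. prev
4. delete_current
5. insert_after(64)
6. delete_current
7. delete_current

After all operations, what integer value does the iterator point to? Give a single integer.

Answer: 1

Derivation:
After 1 (delete_current): list=[9, 3, 2, 1] cursor@9
After 2 (delete_current): list=[3, 2, 1] cursor@3
After 3 (prev): list=[3, 2, 1] cursor@3
After 4 (delete_current): list=[2, 1] cursor@2
After 5 (insert_after(64)): list=[2, 64, 1] cursor@2
After 6 (delete_current): list=[64, 1] cursor@64
After 7 (delete_current): list=[1] cursor@1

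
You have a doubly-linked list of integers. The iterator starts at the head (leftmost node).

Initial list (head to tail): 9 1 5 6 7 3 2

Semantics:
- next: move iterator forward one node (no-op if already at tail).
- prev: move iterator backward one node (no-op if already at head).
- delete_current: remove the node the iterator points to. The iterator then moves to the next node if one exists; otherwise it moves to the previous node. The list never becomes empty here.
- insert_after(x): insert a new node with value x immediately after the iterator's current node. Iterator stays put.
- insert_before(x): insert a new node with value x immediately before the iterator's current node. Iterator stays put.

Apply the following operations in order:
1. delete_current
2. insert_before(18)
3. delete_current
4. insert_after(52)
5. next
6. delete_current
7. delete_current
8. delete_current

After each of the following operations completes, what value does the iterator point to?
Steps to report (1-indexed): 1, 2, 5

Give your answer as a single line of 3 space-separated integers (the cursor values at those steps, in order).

After 1 (delete_current): list=[1, 5, 6, 7, 3, 2] cursor@1
After 2 (insert_before(18)): list=[18, 1, 5, 6, 7, 3, 2] cursor@1
After 3 (delete_current): list=[18, 5, 6, 7, 3, 2] cursor@5
After 4 (insert_after(52)): list=[18, 5, 52, 6, 7, 3, 2] cursor@5
After 5 (next): list=[18, 5, 52, 6, 7, 3, 2] cursor@52
After 6 (delete_current): list=[18, 5, 6, 7, 3, 2] cursor@6
After 7 (delete_current): list=[18, 5, 7, 3, 2] cursor@7
After 8 (delete_current): list=[18, 5, 3, 2] cursor@3

Answer: 1 1 52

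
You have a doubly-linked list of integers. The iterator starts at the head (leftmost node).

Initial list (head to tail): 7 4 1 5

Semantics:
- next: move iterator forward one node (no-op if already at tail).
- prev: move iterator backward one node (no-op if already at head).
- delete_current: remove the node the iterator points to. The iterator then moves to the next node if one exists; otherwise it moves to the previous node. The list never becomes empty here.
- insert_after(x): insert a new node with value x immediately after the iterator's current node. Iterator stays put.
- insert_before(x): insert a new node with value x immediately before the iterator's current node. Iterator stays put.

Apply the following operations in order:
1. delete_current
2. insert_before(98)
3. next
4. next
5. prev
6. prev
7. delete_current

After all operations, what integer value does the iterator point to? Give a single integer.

After 1 (delete_current): list=[4, 1, 5] cursor@4
After 2 (insert_before(98)): list=[98, 4, 1, 5] cursor@4
After 3 (next): list=[98, 4, 1, 5] cursor@1
After 4 (next): list=[98, 4, 1, 5] cursor@5
After 5 (prev): list=[98, 4, 1, 5] cursor@1
After 6 (prev): list=[98, 4, 1, 5] cursor@4
After 7 (delete_current): list=[98, 1, 5] cursor@1

Answer: 1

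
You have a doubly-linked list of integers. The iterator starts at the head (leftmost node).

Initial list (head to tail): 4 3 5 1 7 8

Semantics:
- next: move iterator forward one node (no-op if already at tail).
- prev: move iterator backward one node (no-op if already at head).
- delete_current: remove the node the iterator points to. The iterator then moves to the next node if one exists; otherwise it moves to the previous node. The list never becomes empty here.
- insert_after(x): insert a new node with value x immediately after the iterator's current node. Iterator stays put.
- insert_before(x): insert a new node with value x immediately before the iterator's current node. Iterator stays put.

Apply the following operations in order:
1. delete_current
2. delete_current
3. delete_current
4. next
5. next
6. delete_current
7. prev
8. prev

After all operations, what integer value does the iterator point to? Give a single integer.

After 1 (delete_current): list=[3, 5, 1, 7, 8] cursor@3
After 2 (delete_current): list=[5, 1, 7, 8] cursor@5
After 3 (delete_current): list=[1, 7, 8] cursor@1
After 4 (next): list=[1, 7, 8] cursor@7
After 5 (next): list=[1, 7, 8] cursor@8
After 6 (delete_current): list=[1, 7] cursor@7
After 7 (prev): list=[1, 7] cursor@1
After 8 (prev): list=[1, 7] cursor@1

Answer: 1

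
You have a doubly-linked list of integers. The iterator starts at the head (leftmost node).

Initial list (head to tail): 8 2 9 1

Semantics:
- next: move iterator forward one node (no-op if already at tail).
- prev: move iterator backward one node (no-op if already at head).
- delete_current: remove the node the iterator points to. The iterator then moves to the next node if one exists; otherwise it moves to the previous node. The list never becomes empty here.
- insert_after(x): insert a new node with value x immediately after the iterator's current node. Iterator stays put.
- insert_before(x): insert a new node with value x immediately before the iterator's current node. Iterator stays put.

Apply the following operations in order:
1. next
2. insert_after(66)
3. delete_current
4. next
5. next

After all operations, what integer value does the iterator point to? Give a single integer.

Answer: 1

Derivation:
After 1 (next): list=[8, 2, 9, 1] cursor@2
After 2 (insert_after(66)): list=[8, 2, 66, 9, 1] cursor@2
After 3 (delete_current): list=[8, 66, 9, 1] cursor@66
After 4 (next): list=[8, 66, 9, 1] cursor@9
After 5 (next): list=[8, 66, 9, 1] cursor@1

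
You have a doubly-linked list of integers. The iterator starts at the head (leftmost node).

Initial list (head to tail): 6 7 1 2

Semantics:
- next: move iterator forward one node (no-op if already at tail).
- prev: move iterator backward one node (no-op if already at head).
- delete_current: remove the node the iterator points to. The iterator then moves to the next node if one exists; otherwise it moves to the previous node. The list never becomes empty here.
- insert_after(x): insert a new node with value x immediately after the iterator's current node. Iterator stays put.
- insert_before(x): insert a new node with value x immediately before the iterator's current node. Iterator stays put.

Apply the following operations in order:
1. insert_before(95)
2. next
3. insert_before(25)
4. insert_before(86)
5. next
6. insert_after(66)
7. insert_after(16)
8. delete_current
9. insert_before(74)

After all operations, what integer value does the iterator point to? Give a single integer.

After 1 (insert_before(95)): list=[95, 6, 7, 1, 2] cursor@6
After 2 (next): list=[95, 6, 7, 1, 2] cursor@7
After 3 (insert_before(25)): list=[95, 6, 25, 7, 1, 2] cursor@7
After 4 (insert_before(86)): list=[95, 6, 25, 86, 7, 1, 2] cursor@7
After 5 (next): list=[95, 6, 25, 86, 7, 1, 2] cursor@1
After 6 (insert_after(66)): list=[95, 6, 25, 86, 7, 1, 66, 2] cursor@1
After 7 (insert_after(16)): list=[95, 6, 25, 86, 7, 1, 16, 66, 2] cursor@1
After 8 (delete_current): list=[95, 6, 25, 86, 7, 16, 66, 2] cursor@16
After 9 (insert_before(74)): list=[95, 6, 25, 86, 7, 74, 16, 66, 2] cursor@16

Answer: 16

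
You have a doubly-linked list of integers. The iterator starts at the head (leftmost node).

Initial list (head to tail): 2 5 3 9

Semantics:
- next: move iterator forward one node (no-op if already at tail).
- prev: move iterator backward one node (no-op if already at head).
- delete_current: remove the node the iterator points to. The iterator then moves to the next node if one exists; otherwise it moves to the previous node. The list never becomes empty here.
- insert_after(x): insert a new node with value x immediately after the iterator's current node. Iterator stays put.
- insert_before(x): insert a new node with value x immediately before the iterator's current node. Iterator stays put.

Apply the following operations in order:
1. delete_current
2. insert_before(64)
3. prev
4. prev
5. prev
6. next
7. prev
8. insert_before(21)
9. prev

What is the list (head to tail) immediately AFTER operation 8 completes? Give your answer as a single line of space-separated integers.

After 1 (delete_current): list=[5, 3, 9] cursor@5
After 2 (insert_before(64)): list=[64, 5, 3, 9] cursor@5
After 3 (prev): list=[64, 5, 3, 9] cursor@64
After 4 (prev): list=[64, 5, 3, 9] cursor@64
After 5 (prev): list=[64, 5, 3, 9] cursor@64
After 6 (next): list=[64, 5, 3, 9] cursor@5
After 7 (prev): list=[64, 5, 3, 9] cursor@64
After 8 (insert_before(21)): list=[21, 64, 5, 3, 9] cursor@64

Answer: 21 64 5 3 9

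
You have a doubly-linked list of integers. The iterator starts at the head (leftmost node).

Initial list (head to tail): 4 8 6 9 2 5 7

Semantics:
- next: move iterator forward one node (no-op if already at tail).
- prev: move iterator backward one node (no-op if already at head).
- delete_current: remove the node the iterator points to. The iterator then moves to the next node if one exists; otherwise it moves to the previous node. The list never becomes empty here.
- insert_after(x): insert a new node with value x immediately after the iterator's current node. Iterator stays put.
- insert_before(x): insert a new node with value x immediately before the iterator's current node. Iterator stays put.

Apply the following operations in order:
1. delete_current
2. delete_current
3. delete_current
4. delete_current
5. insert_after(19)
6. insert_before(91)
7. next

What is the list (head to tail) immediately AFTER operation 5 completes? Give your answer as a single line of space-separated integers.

Answer: 2 19 5 7

Derivation:
After 1 (delete_current): list=[8, 6, 9, 2, 5, 7] cursor@8
After 2 (delete_current): list=[6, 9, 2, 5, 7] cursor@6
After 3 (delete_current): list=[9, 2, 5, 7] cursor@9
After 4 (delete_current): list=[2, 5, 7] cursor@2
After 5 (insert_after(19)): list=[2, 19, 5, 7] cursor@2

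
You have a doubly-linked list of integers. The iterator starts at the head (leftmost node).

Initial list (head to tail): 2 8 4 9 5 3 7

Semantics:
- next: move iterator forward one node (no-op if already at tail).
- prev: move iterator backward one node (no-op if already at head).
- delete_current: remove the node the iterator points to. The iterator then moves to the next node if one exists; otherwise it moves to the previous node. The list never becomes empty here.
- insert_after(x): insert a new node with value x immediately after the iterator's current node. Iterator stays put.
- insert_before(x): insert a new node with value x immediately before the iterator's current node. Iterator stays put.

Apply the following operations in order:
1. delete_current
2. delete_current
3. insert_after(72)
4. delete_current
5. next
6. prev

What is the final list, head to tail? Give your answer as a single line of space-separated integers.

Answer: 72 9 5 3 7

Derivation:
After 1 (delete_current): list=[8, 4, 9, 5, 3, 7] cursor@8
After 2 (delete_current): list=[4, 9, 5, 3, 7] cursor@4
After 3 (insert_after(72)): list=[4, 72, 9, 5, 3, 7] cursor@4
After 4 (delete_current): list=[72, 9, 5, 3, 7] cursor@72
After 5 (next): list=[72, 9, 5, 3, 7] cursor@9
After 6 (prev): list=[72, 9, 5, 3, 7] cursor@72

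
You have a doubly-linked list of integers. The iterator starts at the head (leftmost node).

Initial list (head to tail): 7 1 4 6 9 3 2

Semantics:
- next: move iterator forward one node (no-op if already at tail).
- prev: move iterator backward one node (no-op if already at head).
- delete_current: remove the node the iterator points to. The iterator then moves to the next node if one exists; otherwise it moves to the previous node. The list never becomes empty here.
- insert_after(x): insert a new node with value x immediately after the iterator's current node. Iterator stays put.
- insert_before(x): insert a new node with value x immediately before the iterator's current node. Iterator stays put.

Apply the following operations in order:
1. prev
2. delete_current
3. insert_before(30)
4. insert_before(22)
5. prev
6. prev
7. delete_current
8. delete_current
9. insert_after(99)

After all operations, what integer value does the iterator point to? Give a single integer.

After 1 (prev): list=[7, 1, 4, 6, 9, 3, 2] cursor@7
After 2 (delete_current): list=[1, 4, 6, 9, 3, 2] cursor@1
After 3 (insert_before(30)): list=[30, 1, 4, 6, 9, 3, 2] cursor@1
After 4 (insert_before(22)): list=[30, 22, 1, 4, 6, 9, 3, 2] cursor@1
After 5 (prev): list=[30, 22, 1, 4, 6, 9, 3, 2] cursor@22
After 6 (prev): list=[30, 22, 1, 4, 6, 9, 3, 2] cursor@30
After 7 (delete_current): list=[22, 1, 4, 6, 9, 3, 2] cursor@22
After 8 (delete_current): list=[1, 4, 6, 9, 3, 2] cursor@1
After 9 (insert_after(99)): list=[1, 99, 4, 6, 9, 3, 2] cursor@1

Answer: 1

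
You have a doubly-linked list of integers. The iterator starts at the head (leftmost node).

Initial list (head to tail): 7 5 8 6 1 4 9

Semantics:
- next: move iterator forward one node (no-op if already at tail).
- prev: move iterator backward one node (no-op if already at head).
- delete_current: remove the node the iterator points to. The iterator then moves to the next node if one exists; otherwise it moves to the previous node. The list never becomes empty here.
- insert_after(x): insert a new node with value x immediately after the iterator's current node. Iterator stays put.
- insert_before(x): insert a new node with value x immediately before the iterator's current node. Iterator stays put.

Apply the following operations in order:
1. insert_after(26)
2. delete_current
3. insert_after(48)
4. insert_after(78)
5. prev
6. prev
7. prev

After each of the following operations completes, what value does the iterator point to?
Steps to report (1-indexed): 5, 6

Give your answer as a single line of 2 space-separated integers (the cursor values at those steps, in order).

After 1 (insert_after(26)): list=[7, 26, 5, 8, 6, 1, 4, 9] cursor@7
After 2 (delete_current): list=[26, 5, 8, 6, 1, 4, 9] cursor@26
After 3 (insert_after(48)): list=[26, 48, 5, 8, 6, 1, 4, 9] cursor@26
After 4 (insert_after(78)): list=[26, 78, 48, 5, 8, 6, 1, 4, 9] cursor@26
After 5 (prev): list=[26, 78, 48, 5, 8, 6, 1, 4, 9] cursor@26
After 6 (prev): list=[26, 78, 48, 5, 8, 6, 1, 4, 9] cursor@26
After 7 (prev): list=[26, 78, 48, 5, 8, 6, 1, 4, 9] cursor@26

Answer: 26 26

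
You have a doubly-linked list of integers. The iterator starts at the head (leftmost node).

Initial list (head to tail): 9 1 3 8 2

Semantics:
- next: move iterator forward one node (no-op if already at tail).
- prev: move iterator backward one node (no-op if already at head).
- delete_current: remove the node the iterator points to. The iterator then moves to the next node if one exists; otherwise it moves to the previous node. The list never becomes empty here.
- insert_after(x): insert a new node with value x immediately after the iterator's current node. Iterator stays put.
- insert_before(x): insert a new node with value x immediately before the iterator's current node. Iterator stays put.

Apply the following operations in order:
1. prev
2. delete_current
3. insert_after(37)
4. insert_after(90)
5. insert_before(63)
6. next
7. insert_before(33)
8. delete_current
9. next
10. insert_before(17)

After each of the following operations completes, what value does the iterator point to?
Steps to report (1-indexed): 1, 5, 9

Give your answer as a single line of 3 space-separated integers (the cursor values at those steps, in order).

After 1 (prev): list=[9, 1, 3, 8, 2] cursor@9
After 2 (delete_current): list=[1, 3, 8, 2] cursor@1
After 3 (insert_after(37)): list=[1, 37, 3, 8, 2] cursor@1
After 4 (insert_after(90)): list=[1, 90, 37, 3, 8, 2] cursor@1
After 5 (insert_before(63)): list=[63, 1, 90, 37, 3, 8, 2] cursor@1
After 6 (next): list=[63, 1, 90, 37, 3, 8, 2] cursor@90
After 7 (insert_before(33)): list=[63, 1, 33, 90, 37, 3, 8, 2] cursor@90
After 8 (delete_current): list=[63, 1, 33, 37, 3, 8, 2] cursor@37
After 9 (next): list=[63, 1, 33, 37, 3, 8, 2] cursor@3
After 10 (insert_before(17)): list=[63, 1, 33, 37, 17, 3, 8, 2] cursor@3

Answer: 9 1 3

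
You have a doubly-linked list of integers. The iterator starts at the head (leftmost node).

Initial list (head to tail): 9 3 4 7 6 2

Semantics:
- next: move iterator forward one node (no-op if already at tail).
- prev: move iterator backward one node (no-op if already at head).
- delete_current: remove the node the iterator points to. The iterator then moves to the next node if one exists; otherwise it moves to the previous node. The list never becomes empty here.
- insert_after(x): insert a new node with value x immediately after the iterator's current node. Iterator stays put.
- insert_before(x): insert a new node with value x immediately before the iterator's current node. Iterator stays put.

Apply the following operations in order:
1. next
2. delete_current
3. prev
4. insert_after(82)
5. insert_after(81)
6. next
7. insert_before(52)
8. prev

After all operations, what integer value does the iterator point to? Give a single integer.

Answer: 52

Derivation:
After 1 (next): list=[9, 3, 4, 7, 6, 2] cursor@3
After 2 (delete_current): list=[9, 4, 7, 6, 2] cursor@4
After 3 (prev): list=[9, 4, 7, 6, 2] cursor@9
After 4 (insert_after(82)): list=[9, 82, 4, 7, 6, 2] cursor@9
After 5 (insert_after(81)): list=[9, 81, 82, 4, 7, 6, 2] cursor@9
After 6 (next): list=[9, 81, 82, 4, 7, 6, 2] cursor@81
After 7 (insert_before(52)): list=[9, 52, 81, 82, 4, 7, 6, 2] cursor@81
After 8 (prev): list=[9, 52, 81, 82, 4, 7, 6, 2] cursor@52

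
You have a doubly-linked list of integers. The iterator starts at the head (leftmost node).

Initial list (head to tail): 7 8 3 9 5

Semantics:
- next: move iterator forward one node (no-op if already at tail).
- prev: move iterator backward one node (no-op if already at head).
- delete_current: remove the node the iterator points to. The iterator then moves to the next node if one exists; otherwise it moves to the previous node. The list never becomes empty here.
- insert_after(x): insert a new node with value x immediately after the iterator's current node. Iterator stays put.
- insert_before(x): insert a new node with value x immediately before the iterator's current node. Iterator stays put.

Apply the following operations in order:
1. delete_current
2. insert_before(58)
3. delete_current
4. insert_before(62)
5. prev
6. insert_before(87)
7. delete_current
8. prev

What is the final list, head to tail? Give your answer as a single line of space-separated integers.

After 1 (delete_current): list=[8, 3, 9, 5] cursor@8
After 2 (insert_before(58)): list=[58, 8, 3, 9, 5] cursor@8
After 3 (delete_current): list=[58, 3, 9, 5] cursor@3
After 4 (insert_before(62)): list=[58, 62, 3, 9, 5] cursor@3
After 5 (prev): list=[58, 62, 3, 9, 5] cursor@62
After 6 (insert_before(87)): list=[58, 87, 62, 3, 9, 5] cursor@62
After 7 (delete_current): list=[58, 87, 3, 9, 5] cursor@3
After 8 (prev): list=[58, 87, 3, 9, 5] cursor@87

Answer: 58 87 3 9 5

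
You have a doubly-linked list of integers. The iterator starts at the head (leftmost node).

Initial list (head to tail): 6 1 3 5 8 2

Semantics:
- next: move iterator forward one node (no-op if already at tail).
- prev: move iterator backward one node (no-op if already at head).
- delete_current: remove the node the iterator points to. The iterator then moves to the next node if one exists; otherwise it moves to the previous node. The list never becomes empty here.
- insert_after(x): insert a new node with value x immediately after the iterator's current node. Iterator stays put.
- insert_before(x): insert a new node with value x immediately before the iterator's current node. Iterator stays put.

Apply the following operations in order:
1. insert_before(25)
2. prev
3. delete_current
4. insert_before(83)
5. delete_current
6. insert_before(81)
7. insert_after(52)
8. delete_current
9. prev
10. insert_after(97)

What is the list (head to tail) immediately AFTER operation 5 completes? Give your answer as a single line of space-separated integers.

After 1 (insert_before(25)): list=[25, 6, 1, 3, 5, 8, 2] cursor@6
After 2 (prev): list=[25, 6, 1, 3, 5, 8, 2] cursor@25
After 3 (delete_current): list=[6, 1, 3, 5, 8, 2] cursor@6
After 4 (insert_before(83)): list=[83, 6, 1, 3, 5, 8, 2] cursor@6
After 5 (delete_current): list=[83, 1, 3, 5, 8, 2] cursor@1

Answer: 83 1 3 5 8 2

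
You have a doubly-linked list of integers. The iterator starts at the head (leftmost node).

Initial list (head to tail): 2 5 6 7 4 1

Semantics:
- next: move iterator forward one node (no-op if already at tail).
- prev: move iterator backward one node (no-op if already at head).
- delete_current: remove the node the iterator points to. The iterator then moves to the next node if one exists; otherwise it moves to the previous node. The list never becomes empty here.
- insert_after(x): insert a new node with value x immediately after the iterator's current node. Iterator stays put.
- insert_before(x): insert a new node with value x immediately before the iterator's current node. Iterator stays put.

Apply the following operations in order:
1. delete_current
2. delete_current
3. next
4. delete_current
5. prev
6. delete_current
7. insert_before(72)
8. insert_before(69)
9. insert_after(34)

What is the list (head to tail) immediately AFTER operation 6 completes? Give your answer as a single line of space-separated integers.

After 1 (delete_current): list=[5, 6, 7, 4, 1] cursor@5
After 2 (delete_current): list=[6, 7, 4, 1] cursor@6
After 3 (next): list=[6, 7, 4, 1] cursor@7
After 4 (delete_current): list=[6, 4, 1] cursor@4
After 5 (prev): list=[6, 4, 1] cursor@6
After 6 (delete_current): list=[4, 1] cursor@4

Answer: 4 1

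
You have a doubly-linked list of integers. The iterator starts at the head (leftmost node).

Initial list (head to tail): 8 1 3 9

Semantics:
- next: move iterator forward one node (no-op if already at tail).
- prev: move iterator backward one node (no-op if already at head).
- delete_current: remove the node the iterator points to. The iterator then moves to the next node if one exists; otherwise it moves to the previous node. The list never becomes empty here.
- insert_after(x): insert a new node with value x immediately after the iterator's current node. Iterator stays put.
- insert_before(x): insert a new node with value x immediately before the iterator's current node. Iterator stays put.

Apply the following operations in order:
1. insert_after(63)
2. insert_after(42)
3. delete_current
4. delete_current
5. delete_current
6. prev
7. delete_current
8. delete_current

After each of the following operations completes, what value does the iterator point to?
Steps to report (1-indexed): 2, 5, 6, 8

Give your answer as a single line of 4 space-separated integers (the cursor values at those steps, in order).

Answer: 8 1 1 9

Derivation:
After 1 (insert_after(63)): list=[8, 63, 1, 3, 9] cursor@8
After 2 (insert_after(42)): list=[8, 42, 63, 1, 3, 9] cursor@8
After 3 (delete_current): list=[42, 63, 1, 3, 9] cursor@42
After 4 (delete_current): list=[63, 1, 3, 9] cursor@63
After 5 (delete_current): list=[1, 3, 9] cursor@1
After 6 (prev): list=[1, 3, 9] cursor@1
After 7 (delete_current): list=[3, 9] cursor@3
After 8 (delete_current): list=[9] cursor@9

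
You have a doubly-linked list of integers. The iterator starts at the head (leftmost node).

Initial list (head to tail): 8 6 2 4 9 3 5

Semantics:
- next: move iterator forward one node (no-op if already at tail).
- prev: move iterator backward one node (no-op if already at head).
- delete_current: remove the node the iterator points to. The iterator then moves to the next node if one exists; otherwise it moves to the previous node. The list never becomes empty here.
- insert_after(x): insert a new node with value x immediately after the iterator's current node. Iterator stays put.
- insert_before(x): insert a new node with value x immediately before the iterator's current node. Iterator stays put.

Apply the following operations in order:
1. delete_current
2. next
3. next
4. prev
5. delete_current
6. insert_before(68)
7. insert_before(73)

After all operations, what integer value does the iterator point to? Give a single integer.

Answer: 4

Derivation:
After 1 (delete_current): list=[6, 2, 4, 9, 3, 5] cursor@6
After 2 (next): list=[6, 2, 4, 9, 3, 5] cursor@2
After 3 (next): list=[6, 2, 4, 9, 3, 5] cursor@4
After 4 (prev): list=[6, 2, 4, 9, 3, 5] cursor@2
After 5 (delete_current): list=[6, 4, 9, 3, 5] cursor@4
After 6 (insert_before(68)): list=[6, 68, 4, 9, 3, 5] cursor@4
After 7 (insert_before(73)): list=[6, 68, 73, 4, 9, 3, 5] cursor@4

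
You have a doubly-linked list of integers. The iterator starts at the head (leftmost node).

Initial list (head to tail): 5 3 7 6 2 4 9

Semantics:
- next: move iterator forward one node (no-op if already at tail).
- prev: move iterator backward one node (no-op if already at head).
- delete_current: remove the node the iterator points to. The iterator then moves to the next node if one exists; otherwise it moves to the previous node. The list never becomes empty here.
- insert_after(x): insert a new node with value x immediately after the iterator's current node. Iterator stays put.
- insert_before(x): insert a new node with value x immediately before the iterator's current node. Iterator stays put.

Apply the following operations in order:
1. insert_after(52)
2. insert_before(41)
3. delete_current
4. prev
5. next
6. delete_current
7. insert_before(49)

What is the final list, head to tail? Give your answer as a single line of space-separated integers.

Answer: 41 49 3 7 6 2 4 9

Derivation:
After 1 (insert_after(52)): list=[5, 52, 3, 7, 6, 2, 4, 9] cursor@5
After 2 (insert_before(41)): list=[41, 5, 52, 3, 7, 6, 2, 4, 9] cursor@5
After 3 (delete_current): list=[41, 52, 3, 7, 6, 2, 4, 9] cursor@52
After 4 (prev): list=[41, 52, 3, 7, 6, 2, 4, 9] cursor@41
After 5 (next): list=[41, 52, 3, 7, 6, 2, 4, 9] cursor@52
After 6 (delete_current): list=[41, 3, 7, 6, 2, 4, 9] cursor@3
After 7 (insert_before(49)): list=[41, 49, 3, 7, 6, 2, 4, 9] cursor@3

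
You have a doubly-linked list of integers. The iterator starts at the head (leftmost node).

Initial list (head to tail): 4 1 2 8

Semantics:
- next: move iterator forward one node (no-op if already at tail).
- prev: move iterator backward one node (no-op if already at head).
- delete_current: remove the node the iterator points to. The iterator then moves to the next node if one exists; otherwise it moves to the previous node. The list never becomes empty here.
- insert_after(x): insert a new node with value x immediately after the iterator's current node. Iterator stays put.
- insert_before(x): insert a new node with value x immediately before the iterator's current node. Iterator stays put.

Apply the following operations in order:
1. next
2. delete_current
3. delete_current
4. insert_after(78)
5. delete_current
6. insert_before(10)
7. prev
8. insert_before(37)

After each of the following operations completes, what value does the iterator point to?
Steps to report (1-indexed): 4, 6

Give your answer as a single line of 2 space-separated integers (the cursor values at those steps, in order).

Answer: 8 78

Derivation:
After 1 (next): list=[4, 1, 2, 8] cursor@1
After 2 (delete_current): list=[4, 2, 8] cursor@2
After 3 (delete_current): list=[4, 8] cursor@8
After 4 (insert_after(78)): list=[4, 8, 78] cursor@8
After 5 (delete_current): list=[4, 78] cursor@78
After 6 (insert_before(10)): list=[4, 10, 78] cursor@78
After 7 (prev): list=[4, 10, 78] cursor@10
After 8 (insert_before(37)): list=[4, 37, 10, 78] cursor@10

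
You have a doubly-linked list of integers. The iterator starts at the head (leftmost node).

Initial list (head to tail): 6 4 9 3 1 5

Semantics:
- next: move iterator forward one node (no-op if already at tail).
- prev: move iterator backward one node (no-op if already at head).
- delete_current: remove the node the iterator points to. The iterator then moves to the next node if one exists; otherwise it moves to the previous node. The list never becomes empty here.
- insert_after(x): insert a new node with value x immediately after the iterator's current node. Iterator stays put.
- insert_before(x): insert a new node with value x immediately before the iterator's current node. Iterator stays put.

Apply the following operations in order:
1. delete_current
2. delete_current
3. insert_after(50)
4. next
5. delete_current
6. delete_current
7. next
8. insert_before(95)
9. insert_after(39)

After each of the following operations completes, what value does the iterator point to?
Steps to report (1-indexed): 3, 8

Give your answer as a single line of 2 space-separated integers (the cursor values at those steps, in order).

Answer: 9 5

Derivation:
After 1 (delete_current): list=[4, 9, 3, 1, 5] cursor@4
After 2 (delete_current): list=[9, 3, 1, 5] cursor@9
After 3 (insert_after(50)): list=[9, 50, 3, 1, 5] cursor@9
After 4 (next): list=[9, 50, 3, 1, 5] cursor@50
After 5 (delete_current): list=[9, 3, 1, 5] cursor@3
After 6 (delete_current): list=[9, 1, 5] cursor@1
After 7 (next): list=[9, 1, 5] cursor@5
After 8 (insert_before(95)): list=[9, 1, 95, 5] cursor@5
After 9 (insert_after(39)): list=[9, 1, 95, 5, 39] cursor@5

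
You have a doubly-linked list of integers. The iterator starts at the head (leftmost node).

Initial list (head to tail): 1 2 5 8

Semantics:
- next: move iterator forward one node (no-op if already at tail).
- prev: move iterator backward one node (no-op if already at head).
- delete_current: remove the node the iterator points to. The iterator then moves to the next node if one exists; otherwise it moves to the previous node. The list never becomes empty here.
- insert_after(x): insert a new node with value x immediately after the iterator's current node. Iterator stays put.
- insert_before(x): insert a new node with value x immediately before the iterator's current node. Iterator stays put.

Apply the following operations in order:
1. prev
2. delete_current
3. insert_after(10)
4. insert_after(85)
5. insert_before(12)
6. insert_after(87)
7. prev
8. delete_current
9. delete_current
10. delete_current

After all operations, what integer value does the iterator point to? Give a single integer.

Answer: 85

Derivation:
After 1 (prev): list=[1, 2, 5, 8] cursor@1
After 2 (delete_current): list=[2, 5, 8] cursor@2
After 3 (insert_after(10)): list=[2, 10, 5, 8] cursor@2
After 4 (insert_after(85)): list=[2, 85, 10, 5, 8] cursor@2
After 5 (insert_before(12)): list=[12, 2, 85, 10, 5, 8] cursor@2
After 6 (insert_after(87)): list=[12, 2, 87, 85, 10, 5, 8] cursor@2
After 7 (prev): list=[12, 2, 87, 85, 10, 5, 8] cursor@12
After 8 (delete_current): list=[2, 87, 85, 10, 5, 8] cursor@2
After 9 (delete_current): list=[87, 85, 10, 5, 8] cursor@87
After 10 (delete_current): list=[85, 10, 5, 8] cursor@85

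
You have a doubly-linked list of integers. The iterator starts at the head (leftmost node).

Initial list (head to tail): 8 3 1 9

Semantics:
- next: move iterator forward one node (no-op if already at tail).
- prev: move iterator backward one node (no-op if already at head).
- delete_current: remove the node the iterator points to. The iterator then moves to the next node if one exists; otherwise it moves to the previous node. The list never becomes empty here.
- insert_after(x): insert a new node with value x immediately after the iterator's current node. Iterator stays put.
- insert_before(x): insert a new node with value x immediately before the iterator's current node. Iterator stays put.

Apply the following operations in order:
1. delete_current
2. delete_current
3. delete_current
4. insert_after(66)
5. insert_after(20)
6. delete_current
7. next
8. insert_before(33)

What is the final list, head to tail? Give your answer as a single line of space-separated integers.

Answer: 20 33 66

Derivation:
After 1 (delete_current): list=[3, 1, 9] cursor@3
After 2 (delete_current): list=[1, 9] cursor@1
After 3 (delete_current): list=[9] cursor@9
After 4 (insert_after(66)): list=[9, 66] cursor@9
After 5 (insert_after(20)): list=[9, 20, 66] cursor@9
After 6 (delete_current): list=[20, 66] cursor@20
After 7 (next): list=[20, 66] cursor@66
After 8 (insert_before(33)): list=[20, 33, 66] cursor@66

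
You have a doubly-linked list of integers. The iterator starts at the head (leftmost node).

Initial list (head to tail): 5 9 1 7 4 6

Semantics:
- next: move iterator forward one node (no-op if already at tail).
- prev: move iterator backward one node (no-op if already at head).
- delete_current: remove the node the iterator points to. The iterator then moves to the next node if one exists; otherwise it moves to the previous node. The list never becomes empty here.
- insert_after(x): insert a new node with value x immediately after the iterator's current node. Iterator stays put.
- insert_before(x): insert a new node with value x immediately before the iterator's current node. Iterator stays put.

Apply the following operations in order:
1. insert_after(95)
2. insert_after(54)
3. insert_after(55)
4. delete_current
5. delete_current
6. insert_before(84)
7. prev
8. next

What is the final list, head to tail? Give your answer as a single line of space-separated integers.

Answer: 84 54 95 9 1 7 4 6

Derivation:
After 1 (insert_after(95)): list=[5, 95, 9, 1, 7, 4, 6] cursor@5
After 2 (insert_after(54)): list=[5, 54, 95, 9, 1, 7, 4, 6] cursor@5
After 3 (insert_after(55)): list=[5, 55, 54, 95, 9, 1, 7, 4, 6] cursor@5
After 4 (delete_current): list=[55, 54, 95, 9, 1, 7, 4, 6] cursor@55
After 5 (delete_current): list=[54, 95, 9, 1, 7, 4, 6] cursor@54
After 6 (insert_before(84)): list=[84, 54, 95, 9, 1, 7, 4, 6] cursor@54
After 7 (prev): list=[84, 54, 95, 9, 1, 7, 4, 6] cursor@84
After 8 (next): list=[84, 54, 95, 9, 1, 7, 4, 6] cursor@54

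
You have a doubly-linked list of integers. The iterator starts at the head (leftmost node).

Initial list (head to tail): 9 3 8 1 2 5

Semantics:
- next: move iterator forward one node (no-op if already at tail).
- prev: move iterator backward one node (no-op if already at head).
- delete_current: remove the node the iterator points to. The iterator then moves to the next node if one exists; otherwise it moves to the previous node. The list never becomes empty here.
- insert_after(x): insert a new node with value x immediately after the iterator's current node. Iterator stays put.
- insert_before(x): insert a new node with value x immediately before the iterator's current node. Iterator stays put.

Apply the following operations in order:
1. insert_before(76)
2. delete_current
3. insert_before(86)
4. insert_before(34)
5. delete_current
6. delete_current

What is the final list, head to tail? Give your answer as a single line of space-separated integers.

After 1 (insert_before(76)): list=[76, 9, 3, 8, 1, 2, 5] cursor@9
After 2 (delete_current): list=[76, 3, 8, 1, 2, 5] cursor@3
After 3 (insert_before(86)): list=[76, 86, 3, 8, 1, 2, 5] cursor@3
After 4 (insert_before(34)): list=[76, 86, 34, 3, 8, 1, 2, 5] cursor@3
After 5 (delete_current): list=[76, 86, 34, 8, 1, 2, 5] cursor@8
After 6 (delete_current): list=[76, 86, 34, 1, 2, 5] cursor@1

Answer: 76 86 34 1 2 5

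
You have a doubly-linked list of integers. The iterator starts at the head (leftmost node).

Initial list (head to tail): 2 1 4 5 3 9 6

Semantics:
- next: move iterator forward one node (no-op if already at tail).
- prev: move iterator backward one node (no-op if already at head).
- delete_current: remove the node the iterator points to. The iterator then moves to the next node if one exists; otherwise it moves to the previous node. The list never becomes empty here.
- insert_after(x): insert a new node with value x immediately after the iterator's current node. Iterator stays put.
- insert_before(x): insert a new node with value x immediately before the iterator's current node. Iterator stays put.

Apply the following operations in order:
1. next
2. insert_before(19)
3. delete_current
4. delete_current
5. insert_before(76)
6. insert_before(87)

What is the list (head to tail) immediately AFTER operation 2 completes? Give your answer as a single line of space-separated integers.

Answer: 2 19 1 4 5 3 9 6

Derivation:
After 1 (next): list=[2, 1, 4, 5, 3, 9, 6] cursor@1
After 2 (insert_before(19)): list=[2, 19, 1, 4, 5, 3, 9, 6] cursor@1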